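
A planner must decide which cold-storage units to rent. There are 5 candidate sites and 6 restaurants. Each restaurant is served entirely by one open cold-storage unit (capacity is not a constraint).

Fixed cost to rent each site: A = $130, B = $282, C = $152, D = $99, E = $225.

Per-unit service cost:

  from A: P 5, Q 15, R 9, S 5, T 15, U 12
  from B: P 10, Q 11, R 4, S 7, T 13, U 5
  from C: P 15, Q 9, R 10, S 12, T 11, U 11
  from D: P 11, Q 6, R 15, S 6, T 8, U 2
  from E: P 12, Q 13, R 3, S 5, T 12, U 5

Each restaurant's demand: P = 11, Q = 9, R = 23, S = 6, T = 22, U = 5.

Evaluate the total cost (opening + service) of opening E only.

Each restaurant is assigned to its cheapest site among the open ones.
{E}: P→E 12·11=132, Q→E 13·9=117, R→E 3·23=69, S→E 5·6=30, T→E 12·22=264, U→E 5·5=25. Service 637; fixed 225; total 862.

Total cost: 862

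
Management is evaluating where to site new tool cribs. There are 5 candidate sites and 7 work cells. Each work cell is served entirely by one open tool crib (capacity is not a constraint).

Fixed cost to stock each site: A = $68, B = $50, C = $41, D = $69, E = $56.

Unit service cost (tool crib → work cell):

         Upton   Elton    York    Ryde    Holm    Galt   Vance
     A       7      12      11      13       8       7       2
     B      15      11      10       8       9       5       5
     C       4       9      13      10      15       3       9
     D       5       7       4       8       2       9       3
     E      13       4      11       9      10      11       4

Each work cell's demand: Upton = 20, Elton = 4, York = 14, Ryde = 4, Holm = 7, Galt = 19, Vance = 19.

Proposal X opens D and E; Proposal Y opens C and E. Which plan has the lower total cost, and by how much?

Proposal X: {D, E}: Upton→D 5·20=100, Elton→E 4·4=16, York→D 4·14=56, Ryde→D 8·4=32, Holm→D 2·7=14, Galt→D 9·19=171, Vance→D 3·19=57. Service 446; fixed 125; total 571.
Proposal Y: {C, E}: Upton→C 4·20=80, Elton→E 4·4=16, York→E 11·14=154, Ryde→E 9·4=36, Holm→E 10·7=70, Galt→C 3·19=57, Vance→E 4·19=76. Service 489; fixed 97; total 586.
Difference: |571 − 586| = 15.

Proposal X is cheaper by 15.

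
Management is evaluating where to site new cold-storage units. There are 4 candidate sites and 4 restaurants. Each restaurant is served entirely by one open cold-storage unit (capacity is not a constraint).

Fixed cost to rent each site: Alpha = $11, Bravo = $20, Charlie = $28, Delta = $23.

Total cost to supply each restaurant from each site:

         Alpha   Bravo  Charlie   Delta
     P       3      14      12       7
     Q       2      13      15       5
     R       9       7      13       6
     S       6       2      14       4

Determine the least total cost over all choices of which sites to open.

For any fixed open set, each restaurant goes to its cheapest open site; total = fixed + service.
{Alpha}: P→Alpha 3, Q→Alpha 2, R→Alpha 9, S→Alpha 6. Service 20; fixed 11; total 31.
{Alpha, Bravo}: P→Alpha 3, Q→Alpha 2, R→Bravo 7, S→Bravo 2. Service 14; fixed 31; total 45.
{Delta}: P→Delta 7, Q→Delta 5, R→Delta 6, S→Delta 4. Service 22; fixed 23; total 45.
{Alpha, Bravo, Charlie, Delta}: P→Alpha 3, Q→Alpha 2, R→Delta 6, S→Bravo 2. Service 13; fixed 82; total 95.
(All 15 nonempty subsets were checked; Alpha only is lowest.)

Minimum total cost: 31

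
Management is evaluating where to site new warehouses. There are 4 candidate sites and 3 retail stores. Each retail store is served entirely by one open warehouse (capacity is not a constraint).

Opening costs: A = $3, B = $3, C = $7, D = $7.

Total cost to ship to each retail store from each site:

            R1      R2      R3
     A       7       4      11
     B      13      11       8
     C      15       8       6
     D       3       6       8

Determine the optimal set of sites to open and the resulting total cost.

For any fixed open set, each retail store goes to its cheapest open site; total = fixed + service.
{D}: R1→D 3, R2→D 6, R3→D 8. Service 17; fixed 7; total 24.
{A}: service 22 + fixed 3 = 25
{A, B}: R1→A 7, R2→A 4, R3→B 8. Service 19; fixed 6; total 25.
{A, B, C, D}: service 13 + fixed 20 = 33
(All 15 nonempty subsets were checked; D only is lowest.)

Open D only; minimum total cost 24.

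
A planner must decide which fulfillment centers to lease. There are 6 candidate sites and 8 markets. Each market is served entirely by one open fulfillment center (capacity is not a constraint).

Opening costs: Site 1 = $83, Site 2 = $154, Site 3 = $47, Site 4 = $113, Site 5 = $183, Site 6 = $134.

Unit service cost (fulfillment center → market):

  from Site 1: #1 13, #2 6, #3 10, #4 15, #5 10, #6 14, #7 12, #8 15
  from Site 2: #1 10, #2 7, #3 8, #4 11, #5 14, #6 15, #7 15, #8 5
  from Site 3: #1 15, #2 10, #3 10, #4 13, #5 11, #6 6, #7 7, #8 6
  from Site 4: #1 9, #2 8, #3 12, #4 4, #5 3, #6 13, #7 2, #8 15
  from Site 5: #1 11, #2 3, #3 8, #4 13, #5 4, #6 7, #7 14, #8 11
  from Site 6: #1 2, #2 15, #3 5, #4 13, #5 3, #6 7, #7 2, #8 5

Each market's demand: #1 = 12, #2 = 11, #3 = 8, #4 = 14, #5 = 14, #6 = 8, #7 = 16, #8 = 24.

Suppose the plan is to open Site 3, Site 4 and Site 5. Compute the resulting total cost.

Each market is assigned to its cheapest site among the open ones.
{Site 3, Site 4, Site 5}: #1→Site 4 9·12=108, #2→Site 5 3·11=33, #3→Site 5 8·8=64, #4→Site 4 4·14=56, #5→Site 4 3·14=42, #6→Site 3 6·8=48, #7→Site 4 2·16=32, #8→Site 3 6·24=144. Service 527; fixed 343; total 870.

Total cost: 870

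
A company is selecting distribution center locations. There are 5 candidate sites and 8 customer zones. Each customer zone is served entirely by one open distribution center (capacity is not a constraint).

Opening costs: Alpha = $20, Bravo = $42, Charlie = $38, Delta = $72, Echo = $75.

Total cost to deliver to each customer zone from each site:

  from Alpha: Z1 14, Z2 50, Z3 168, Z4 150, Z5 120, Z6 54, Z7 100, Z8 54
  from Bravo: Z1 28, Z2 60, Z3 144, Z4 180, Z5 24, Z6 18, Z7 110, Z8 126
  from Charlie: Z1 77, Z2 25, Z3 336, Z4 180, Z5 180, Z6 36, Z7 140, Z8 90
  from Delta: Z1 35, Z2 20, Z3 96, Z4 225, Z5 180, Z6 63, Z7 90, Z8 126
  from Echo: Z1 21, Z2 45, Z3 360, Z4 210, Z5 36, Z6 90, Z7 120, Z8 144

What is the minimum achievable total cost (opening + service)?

Minimum total cost: 600

For any fixed open set, each customer zone goes to its cheapest open site; total = fixed + service.
{Alpha, Bravo, Delta}: Z1→Alpha 14, Z2→Delta 20, Z3→Delta 96, Z4→Alpha 150, Z5→Bravo 24, Z6→Bravo 18, Z7→Delta 90, Z8→Alpha 54. Service 466; fixed 134; total 600.
{Alpha, Bravo}: Z1→Alpha 14, Z2→Alpha 50, Z3→Bravo 144, Z4→Alpha 150, Z5→Bravo 24, Z6→Bravo 18, Z7→Alpha 100, Z8→Alpha 54. Service 554; fixed 62; total 616.
{Alpha, Bravo, Charlie}: Z1→Alpha 14, Z2→Charlie 25, Z3→Bravo 144, Z4→Alpha 150, Z5→Bravo 24, Z6→Bravo 18, Z7→Alpha 100, Z8→Alpha 54. Service 529; fixed 100; total 629.
{Alpha, Bravo, Charlie, Delta, Echo}: Z1→Alpha 14, Z2→Delta 20, Z3→Delta 96, Z4→Alpha 150, Z5→Bravo 24, Z6→Bravo 18, Z7→Delta 90, Z8→Alpha 54. Service 466; fixed 247; total 713.
No other subset beats 600.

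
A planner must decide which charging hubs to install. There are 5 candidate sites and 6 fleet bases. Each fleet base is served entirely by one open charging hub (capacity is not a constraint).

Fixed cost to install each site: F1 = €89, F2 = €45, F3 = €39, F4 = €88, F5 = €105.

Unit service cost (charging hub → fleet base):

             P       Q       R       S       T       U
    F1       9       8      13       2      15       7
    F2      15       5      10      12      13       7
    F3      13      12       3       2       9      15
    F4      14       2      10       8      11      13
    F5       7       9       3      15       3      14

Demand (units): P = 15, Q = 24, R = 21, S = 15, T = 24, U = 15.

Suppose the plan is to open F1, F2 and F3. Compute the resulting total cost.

Total cost: 842

Each fleet base is assigned to its cheapest site among the open ones.
{F1, F2, F3}: P→F1 9·15=135, Q→F2 5·24=120, R→F3 3·21=63, S→F1 2·15=30, T→F3 9·24=216, U→F1 7·15=105. Service 669; fixed 173; total 842.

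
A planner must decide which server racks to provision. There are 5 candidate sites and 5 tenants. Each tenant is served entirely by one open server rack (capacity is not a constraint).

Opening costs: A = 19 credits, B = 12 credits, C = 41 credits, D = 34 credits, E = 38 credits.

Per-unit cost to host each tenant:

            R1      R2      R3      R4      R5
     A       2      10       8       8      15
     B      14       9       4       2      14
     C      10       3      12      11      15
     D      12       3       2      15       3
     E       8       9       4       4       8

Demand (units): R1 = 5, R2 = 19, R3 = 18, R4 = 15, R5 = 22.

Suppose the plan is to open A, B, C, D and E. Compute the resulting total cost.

Total cost: 343

Each tenant is assigned to its cheapest site among the open ones.
{A, B, C, D, E}: R1→A 2·5=10, R2→C 3·19=57, R3→D 2·18=36, R4→B 2·15=30, R5→D 3·22=66. Service 199; fixed 144; total 343.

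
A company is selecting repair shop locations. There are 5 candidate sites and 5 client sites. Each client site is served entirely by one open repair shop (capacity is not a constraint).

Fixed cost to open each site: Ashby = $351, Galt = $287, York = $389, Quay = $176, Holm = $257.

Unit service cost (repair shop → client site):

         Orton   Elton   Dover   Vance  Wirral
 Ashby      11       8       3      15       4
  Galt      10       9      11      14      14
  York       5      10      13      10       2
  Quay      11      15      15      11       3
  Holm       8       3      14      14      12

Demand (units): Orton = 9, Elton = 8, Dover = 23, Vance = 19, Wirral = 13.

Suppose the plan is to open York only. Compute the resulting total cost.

Each client site is assigned to its cheapest site among the open ones.
{York}: Orton→York 5·9=45, Elton→York 10·8=80, Dover→York 13·23=299, Vance→York 10·19=190, Wirral→York 2·13=26. Service 640; fixed 389; total 1029.

Total cost: 1029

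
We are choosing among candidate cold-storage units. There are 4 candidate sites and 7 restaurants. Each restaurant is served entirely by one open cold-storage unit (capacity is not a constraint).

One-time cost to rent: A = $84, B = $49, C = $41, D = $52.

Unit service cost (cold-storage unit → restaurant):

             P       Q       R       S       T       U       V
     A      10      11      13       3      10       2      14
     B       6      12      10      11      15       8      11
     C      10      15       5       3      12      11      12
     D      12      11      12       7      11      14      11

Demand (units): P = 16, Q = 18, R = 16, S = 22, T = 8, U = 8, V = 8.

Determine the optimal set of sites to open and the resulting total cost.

Open B and C; minimum total cost 796.

For any fixed open set, each restaurant goes to its cheapest open site; total = fixed + service.
{B, C}: P→B 6·16=96, Q→B 12·18=216, R→C 5·16=80, S→C 3·22=66, T→C 12·8=96, U→B 8·8=64, V→B 11·8=88. Service 706; fixed 90; total 796.
{A, B, C}: service 624 + fixed 174 = 798
{A, C}: service 696 + fixed 125 = 821
{A, B, C, D}: P→B 6·16=96, Q→A 11·18=198, R→C 5·16=80, S→A 3·22=66, T→A 10·8=80, U→A 2·8=16, V→B 11·8=88. Service 624; fixed 226; total 850.
(All 15 nonempty subsets were checked; B and C is lowest.)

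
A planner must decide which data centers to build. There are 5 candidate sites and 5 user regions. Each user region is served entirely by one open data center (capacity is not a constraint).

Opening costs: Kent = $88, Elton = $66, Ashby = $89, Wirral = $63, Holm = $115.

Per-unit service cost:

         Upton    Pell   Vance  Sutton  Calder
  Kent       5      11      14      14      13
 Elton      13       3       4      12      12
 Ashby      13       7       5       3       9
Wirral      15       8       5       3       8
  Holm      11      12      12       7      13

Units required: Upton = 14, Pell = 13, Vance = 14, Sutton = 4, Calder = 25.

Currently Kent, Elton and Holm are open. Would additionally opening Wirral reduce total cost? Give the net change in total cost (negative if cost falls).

Yes — net change −53 (cost falls by 53).

Current service cost with {Kent, Elton, Holm}: 493.
Adding Wirral: each user region re-picks its cheapest; new service cost 377, saving 116.
Extra fixed cost: 63. Net change = 63 − 116 = -53.
(Totals: 762 → 709.)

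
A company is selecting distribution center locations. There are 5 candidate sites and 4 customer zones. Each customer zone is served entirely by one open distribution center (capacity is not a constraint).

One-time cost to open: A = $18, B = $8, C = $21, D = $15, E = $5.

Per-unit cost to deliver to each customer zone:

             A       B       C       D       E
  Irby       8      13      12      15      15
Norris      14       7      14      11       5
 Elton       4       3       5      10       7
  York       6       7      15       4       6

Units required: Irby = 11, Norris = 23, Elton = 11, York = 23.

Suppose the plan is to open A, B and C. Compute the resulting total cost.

Total cost: 467

Each customer zone is assigned to its cheapest site among the open ones.
{A, B, C}: Irby→A 8·11=88, Norris→B 7·23=161, Elton→B 3·11=33, York→A 6·23=138. Service 420; fixed 47; total 467.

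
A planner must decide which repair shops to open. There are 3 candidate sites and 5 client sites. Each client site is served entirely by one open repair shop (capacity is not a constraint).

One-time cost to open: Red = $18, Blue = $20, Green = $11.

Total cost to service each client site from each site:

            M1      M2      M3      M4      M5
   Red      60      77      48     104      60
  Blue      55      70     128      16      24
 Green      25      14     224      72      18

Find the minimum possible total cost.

For any fixed open set, each client site goes to its cheapest open site; total = fixed + service.
{Red, Blue, Green}: M1→Green 25, M2→Green 14, M3→Red 48, M4→Blue 16, M5→Green 18. Service 121; fixed 49; total 170.
{Red, Green}: service 177 + fixed 29 = 206
{Blue, Green}: M1→Green 25, M2→Green 14, M3→Blue 128, M4→Blue 16, M5→Green 18. Service 201; fixed 31; total 232.
{Green}: service 353 + fixed 11 = 364
No other subset beats 170.

Minimum total cost: 170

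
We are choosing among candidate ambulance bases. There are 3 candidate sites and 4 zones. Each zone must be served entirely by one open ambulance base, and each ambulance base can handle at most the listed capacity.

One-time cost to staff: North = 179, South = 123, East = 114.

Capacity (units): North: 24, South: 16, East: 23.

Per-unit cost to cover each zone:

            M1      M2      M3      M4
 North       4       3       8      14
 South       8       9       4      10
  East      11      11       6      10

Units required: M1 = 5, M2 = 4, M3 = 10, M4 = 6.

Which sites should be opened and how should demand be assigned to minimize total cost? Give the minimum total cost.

Minimum total cost: 421

Open {South, East}: M1→South 8·5=40, M2→East 11·4=44, M3→South 4·10=40, M4→East 10·6=60.
Loads: South carries 15/16, East carries 10/23. Service 184; fixed 237; total 421.
Next best feasible plan costs 428.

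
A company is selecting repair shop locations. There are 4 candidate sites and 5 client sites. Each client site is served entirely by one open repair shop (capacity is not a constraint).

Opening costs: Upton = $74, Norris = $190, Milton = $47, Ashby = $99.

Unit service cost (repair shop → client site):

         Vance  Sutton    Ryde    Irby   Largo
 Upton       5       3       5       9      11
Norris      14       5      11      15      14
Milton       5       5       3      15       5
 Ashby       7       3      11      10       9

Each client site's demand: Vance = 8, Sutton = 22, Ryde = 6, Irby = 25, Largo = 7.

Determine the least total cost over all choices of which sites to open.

Minimum total cost: 505

For any fixed open set, each client site goes to its cheapest open site; total = fixed + service.
{Upton, Milton}: Vance→Upton 5·8=40, Sutton→Upton 3·22=66, Ryde→Milton 3·6=18, Irby→Upton 9·25=225, Largo→Milton 5·7=35. Service 384; fixed 121; total 505.
{Upton}: service 438 + fixed 74 = 512
{Milton, Ashby}: service 409 + fixed 146 = 555
{Upton, Norris, Milton, Ashby}: Vance→Upton 5·8=40, Sutton→Upton 3·22=66, Ryde→Milton 3·6=18, Irby→Upton 9·25=225, Largo→Milton 5·7=35. Service 384; fixed 410; total 794.
(All 15 nonempty subsets were checked; Upton and Milton is lowest.)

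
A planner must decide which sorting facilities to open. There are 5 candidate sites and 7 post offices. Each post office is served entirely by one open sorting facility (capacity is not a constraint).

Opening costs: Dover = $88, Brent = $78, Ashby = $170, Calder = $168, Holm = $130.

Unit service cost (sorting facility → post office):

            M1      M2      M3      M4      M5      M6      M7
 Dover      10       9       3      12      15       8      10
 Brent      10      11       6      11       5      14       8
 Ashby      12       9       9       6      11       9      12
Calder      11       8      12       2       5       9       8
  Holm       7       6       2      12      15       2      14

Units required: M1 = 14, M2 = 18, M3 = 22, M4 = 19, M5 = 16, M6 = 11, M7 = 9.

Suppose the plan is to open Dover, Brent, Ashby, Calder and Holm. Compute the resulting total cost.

Each post office is assigned to its cheapest site among the open ones.
{Dover, Brent, Ashby, Calder, Holm}: M1→Holm 7·14=98, M2→Holm 6·18=108, M3→Holm 2·22=44, M4→Calder 2·19=38, M5→Brent 5·16=80, M6→Holm 2·11=22, M7→Brent 8·9=72. Service 462; fixed 634; total 1096.

Total cost: 1096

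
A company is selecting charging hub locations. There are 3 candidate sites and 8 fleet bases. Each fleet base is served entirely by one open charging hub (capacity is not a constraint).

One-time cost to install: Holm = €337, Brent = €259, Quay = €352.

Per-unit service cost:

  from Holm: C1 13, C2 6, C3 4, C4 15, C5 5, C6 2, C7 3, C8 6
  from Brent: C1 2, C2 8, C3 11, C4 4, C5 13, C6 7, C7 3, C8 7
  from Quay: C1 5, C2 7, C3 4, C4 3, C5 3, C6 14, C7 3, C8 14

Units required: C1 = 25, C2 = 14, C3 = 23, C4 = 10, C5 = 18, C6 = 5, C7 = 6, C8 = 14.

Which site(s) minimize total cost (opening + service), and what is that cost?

Open Quay only; minimum total cost 1035.

For any fixed open set, each fleet base goes to its cheapest open site; total = fixed + service.
{Quay}: C1→Quay 5·25=125, C2→Quay 7·14=98, C3→Quay 4·23=92, C4→Quay 3·10=30, C5→Quay 3·18=54, C6→Quay 14·5=70, C7→Quay 3·6=18, C8→Quay 14·14=196. Service 683; fixed 352; total 1035.
{Holm, Brent}: service 468 + fixed 596 = 1064
{Brent, Quay}: C1→Brent 2·25=50, C2→Quay 7·14=98, C3→Quay 4·23=92, C4→Quay 3·10=30, C5→Quay 3·18=54, C6→Brent 7·5=35, C7→Brent 3·6=18, C8→Brent 7·14=98. Service 475; fixed 611; total 1086.
{Holm, Brent, Quay}: C1→Brent 2·25=50, C2→Holm 6·14=84, C3→Holm 4·23=92, C4→Quay 3·10=30, C5→Quay 3·18=54, C6→Holm 2·5=10, C7→Holm 3·6=18, C8→Holm 6·14=84. Service 422; fixed 948; total 1370.
No other subset beats 1035.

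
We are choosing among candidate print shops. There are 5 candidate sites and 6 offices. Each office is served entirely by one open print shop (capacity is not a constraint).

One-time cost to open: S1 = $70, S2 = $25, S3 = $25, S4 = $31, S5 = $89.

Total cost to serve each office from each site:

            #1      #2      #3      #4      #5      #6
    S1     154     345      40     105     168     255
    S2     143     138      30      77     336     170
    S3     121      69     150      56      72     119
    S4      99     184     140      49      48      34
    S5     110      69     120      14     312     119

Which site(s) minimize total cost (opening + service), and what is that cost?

Open S2, S3 and S4; minimum total cost 410.

For any fixed open set, each office goes to its cheapest open site; total = fixed + service.
{S2, S3, S4}: #1→S4 99, #2→S3 69, #3→S2 30, #4→S4 49, #5→S4 48, #6→S4 34. Service 329; fixed 81; total 410.
{S2, S4, S5}: service 294 + fixed 145 = 439
{S2, S4}: #1→S4 99, #2→S2 138, #3→S2 30, #4→S4 49, #5→S4 48, #6→S4 34. Service 398; fixed 56; total 454.
{S1, S2, S3, S4, S5}: service 294 + fixed 240 = 534
No other subset beats 410.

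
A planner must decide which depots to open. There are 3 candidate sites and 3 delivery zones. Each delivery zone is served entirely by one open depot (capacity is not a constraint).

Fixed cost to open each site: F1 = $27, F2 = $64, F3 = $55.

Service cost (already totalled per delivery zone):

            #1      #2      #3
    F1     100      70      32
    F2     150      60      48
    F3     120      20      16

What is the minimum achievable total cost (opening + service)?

For any fixed open set, each delivery zone goes to its cheapest open site; total = fixed + service.
{F3}: #1→F3 120, #2→F3 20, #3→F3 16. Service 156; fixed 55; total 211.
{F1, F3}: #1→F1 100, #2→F3 20, #3→F3 16. Service 136; fixed 82; total 218.
{F1}: #1→F1 100, #2→F1 70, #3→F1 32. Service 202; fixed 27; total 229.
{F1, F2, F3}: service 136 + fixed 146 = 282
No other subset beats 211.

Minimum total cost: 211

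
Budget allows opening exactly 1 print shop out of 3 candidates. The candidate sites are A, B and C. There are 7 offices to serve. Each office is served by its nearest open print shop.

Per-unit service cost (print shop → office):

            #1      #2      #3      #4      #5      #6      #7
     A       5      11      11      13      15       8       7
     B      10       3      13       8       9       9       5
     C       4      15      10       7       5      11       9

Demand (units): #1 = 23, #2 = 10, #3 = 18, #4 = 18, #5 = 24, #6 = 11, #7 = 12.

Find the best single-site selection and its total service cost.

Choose C only; total service cost 897.

With exactly 1 open, each office uses its cheapest among the chosen.
{C}: #1→C 4·23=92, #2→C 15·10=150, #3→C 10·18=180, #4→C 7·18=126, #5→C 5·24=120, #6→C 11·11=121, #7→C 9·12=108. Service cost 897.
{B}: service cost 1013
{A}: service cost 1189
Among all 3 size-1 choices, {C} is lowest.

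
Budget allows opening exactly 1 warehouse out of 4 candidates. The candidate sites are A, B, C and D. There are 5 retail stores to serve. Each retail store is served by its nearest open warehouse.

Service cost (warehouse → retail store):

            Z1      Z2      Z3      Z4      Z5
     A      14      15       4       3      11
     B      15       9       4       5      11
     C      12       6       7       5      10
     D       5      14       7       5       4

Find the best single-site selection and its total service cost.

Choose D only; total service cost 35.

With exactly 1 open, each retail store uses its cheapest among the chosen.
{D}: Z1→D 5, Z2→D 14, Z3→D 7, Z4→D 5, Z5→D 4. Service cost 35.
{C}: service cost 40
{B}: service cost 44
Among all 4 size-1 choices, {D} is lowest.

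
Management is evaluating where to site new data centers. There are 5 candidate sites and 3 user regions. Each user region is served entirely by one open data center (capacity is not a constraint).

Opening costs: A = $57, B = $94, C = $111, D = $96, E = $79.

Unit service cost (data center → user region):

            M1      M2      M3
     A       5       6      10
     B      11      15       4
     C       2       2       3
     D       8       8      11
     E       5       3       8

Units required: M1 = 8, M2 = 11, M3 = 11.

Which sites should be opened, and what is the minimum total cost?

Open C only; minimum total cost 182.

For any fixed open set, each user region goes to its cheapest open site; total = fixed + service.
{C}: M1→C 2·8=16, M2→C 2·11=22, M3→C 3·11=33. Service 71; fixed 111; total 182.
{A, C}: service 71 + fixed 168 = 239
{E}: M1→E 5·8=40, M2→E 3·11=33, M3→E 8·11=88. Service 161; fixed 79; total 240.
{A, B, C, D, E}: M1→C 2·8=16, M2→C 2·11=22, M3→C 3·11=33. Service 71; fixed 437; total 508.
No other subset beats 182.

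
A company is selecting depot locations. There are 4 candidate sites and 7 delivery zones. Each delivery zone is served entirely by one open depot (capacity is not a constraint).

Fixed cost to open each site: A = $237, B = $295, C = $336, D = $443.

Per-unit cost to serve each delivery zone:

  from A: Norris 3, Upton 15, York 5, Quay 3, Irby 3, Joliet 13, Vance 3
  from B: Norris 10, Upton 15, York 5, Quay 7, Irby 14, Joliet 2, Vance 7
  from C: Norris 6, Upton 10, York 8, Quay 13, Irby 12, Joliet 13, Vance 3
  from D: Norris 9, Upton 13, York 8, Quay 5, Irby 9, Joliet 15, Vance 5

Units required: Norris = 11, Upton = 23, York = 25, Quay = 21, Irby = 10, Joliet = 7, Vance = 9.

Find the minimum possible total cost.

For any fixed open set, each delivery zone goes to its cheapest open site; total = fixed + service.
{A}: Norris→A 3·11=33, Upton→A 15·23=345, York→A 5·25=125, Quay→A 3·21=63, Irby→A 3·10=30, Joliet→A 13·7=91, Vance→A 3·9=27. Service 714; fixed 237; total 951.
{A, B}: service 637 + fixed 532 = 1169
{A, C}: service 599 + fixed 573 = 1172
{A, B, C, D}: Norris→A 3·11=33, Upton→C 10·23=230, York→A 5·25=125, Quay→A 3·21=63, Irby→A 3·10=30, Joliet→B 2·7=14, Vance→A 3·9=27. Service 522; fixed 1311; total 1833.
No other subset beats 951.

Minimum total cost: 951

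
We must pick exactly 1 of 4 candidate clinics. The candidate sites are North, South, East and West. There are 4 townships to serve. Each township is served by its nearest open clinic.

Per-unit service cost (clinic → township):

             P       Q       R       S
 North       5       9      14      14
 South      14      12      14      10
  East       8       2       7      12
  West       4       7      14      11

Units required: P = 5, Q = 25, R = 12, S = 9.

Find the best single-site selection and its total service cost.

With exactly 1 open, each township uses its cheapest among the chosen.
{East}: P→East 8·5=40, Q→East 2·25=50, R→East 7·12=84, S→East 12·9=108. Service cost 282.
{West}: service cost 462
{North}: service cost 544
Among all 4 size-1 choices, {East} is lowest.

Choose East only; total service cost 282.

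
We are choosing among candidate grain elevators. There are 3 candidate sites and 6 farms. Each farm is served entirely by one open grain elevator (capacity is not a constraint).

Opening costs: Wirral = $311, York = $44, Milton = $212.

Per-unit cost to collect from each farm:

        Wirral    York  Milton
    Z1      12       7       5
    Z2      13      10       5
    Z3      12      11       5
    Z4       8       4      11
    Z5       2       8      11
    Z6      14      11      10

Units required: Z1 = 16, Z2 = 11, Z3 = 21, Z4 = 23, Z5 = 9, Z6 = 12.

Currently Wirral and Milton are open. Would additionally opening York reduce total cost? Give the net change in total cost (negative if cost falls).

Yes — net change −48 (cost falls by 48).

Current service cost with {Wirral, Milton}: 562.
Adding York: each farm re-picks its cheapest; new service cost 470, saving 92.
Extra fixed cost: 44. Net change = 44 − 92 = -48.
(Totals: 1085 → 1037.)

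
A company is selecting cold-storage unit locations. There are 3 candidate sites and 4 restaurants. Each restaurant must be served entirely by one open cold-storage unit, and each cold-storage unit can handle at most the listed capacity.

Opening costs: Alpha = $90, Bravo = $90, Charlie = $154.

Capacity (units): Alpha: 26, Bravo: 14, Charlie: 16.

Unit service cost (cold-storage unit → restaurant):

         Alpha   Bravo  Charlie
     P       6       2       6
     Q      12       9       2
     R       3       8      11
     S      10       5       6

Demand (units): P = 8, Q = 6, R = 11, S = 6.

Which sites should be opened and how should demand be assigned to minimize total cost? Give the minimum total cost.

Open {Alpha, Bravo}: P→Bravo 2·8=16, Q→Alpha 12·6=72, R→Alpha 3·11=33, S→Bravo 5·6=30.
Loads: Alpha carries 17/26, Bravo carries 14/14. Service 151; fixed 180; total 331.
Next best feasible plan costs 343.

Minimum total cost: 331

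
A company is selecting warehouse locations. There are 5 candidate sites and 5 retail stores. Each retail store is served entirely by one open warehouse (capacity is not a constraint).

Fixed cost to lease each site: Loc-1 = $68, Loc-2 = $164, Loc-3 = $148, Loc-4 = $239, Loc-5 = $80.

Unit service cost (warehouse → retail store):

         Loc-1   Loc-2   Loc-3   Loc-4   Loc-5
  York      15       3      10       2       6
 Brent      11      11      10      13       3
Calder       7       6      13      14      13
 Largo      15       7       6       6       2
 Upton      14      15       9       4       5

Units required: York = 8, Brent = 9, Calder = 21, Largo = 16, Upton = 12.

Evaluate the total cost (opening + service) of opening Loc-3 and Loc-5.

Each retail store is assigned to its cheapest site among the open ones.
{Loc-3, Loc-5}: York→Loc-5 6·8=48, Brent→Loc-5 3·9=27, Calder→Loc-3 13·21=273, Largo→Loc-5 2·16=32, Upton→Loc-5 5·12=60. Service 440; fixed 228; total 668.

Total cost: 668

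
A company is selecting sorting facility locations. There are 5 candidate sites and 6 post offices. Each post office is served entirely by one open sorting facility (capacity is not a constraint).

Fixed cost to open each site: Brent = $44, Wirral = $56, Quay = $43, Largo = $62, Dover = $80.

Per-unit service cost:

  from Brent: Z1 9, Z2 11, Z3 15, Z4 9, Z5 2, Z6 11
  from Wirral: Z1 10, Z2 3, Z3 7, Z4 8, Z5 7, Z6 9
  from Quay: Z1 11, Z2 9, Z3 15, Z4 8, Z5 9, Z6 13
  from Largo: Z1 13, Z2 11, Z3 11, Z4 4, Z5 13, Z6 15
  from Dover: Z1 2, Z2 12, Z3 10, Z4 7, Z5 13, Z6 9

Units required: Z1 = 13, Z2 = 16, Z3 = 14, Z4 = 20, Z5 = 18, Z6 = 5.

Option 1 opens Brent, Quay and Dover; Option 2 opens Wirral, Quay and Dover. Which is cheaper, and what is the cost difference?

Option 2 is cheaper by 36.

Option 1: {Brent, Quay, Dover}: Z1→Dover 2·13=26, Z2→Quay 9·16=144, Z3→Dover 10·14=140, Z4→Dover 7·20=140, Z5→Brent 2·18=36, Z6→Dover 9·5=45. Service 531; fixed 167; total 698.
Option 2: {Wirral, Quay, Dover}: Z1→Dover 2·13=26, Z2→Wirral 3·16=48, Z3→Wirral 7·14=98, Z4→Dover 7·20=140, Z5→Wirral 7·18=126, Z6→Wirral 9·5=45. Service 483; fixed 179; total 662.
Difference: |698 − 662| = 36.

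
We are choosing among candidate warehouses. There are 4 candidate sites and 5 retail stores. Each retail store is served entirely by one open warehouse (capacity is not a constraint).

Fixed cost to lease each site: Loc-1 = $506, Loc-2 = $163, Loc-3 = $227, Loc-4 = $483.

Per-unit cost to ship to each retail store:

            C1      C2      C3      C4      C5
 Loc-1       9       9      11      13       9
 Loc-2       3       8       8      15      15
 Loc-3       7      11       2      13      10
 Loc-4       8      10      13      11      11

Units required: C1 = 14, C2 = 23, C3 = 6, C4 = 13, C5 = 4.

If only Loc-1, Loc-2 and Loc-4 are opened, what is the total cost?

Each retail store is assigned to its cheapest site among the open ones.
{Loc-1, Loc-2, Loc-4}: C1→Loc-2 3·14=42, C2→Loc-2 8·23=184, C3→Loc-2 8·6=48, C4→Loc-4 11·13=143, C5→Loc-1 9·4=36. Service 453; fixed 1152; total 1605.

Total cost: 1605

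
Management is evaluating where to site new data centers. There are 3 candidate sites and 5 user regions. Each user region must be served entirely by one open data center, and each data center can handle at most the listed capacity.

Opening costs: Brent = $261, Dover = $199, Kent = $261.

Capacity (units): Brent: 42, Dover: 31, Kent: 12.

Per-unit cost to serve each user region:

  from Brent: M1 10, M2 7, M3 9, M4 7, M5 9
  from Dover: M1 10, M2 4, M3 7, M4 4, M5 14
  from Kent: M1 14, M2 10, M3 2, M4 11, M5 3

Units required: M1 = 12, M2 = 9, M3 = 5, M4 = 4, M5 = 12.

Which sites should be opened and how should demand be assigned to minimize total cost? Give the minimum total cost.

Minimum total cost: 625

Open {Brent}: M1→Brent 10·12=120, M2→Brent 7·9=63, M3→Brent 9·5=45, M4→Brent 7·4=28, M5→Brent 9·12=108.
Loads: Brent carries 42/42. Service 364; fixed 261; total 625.
Next best feasible plan costs 703.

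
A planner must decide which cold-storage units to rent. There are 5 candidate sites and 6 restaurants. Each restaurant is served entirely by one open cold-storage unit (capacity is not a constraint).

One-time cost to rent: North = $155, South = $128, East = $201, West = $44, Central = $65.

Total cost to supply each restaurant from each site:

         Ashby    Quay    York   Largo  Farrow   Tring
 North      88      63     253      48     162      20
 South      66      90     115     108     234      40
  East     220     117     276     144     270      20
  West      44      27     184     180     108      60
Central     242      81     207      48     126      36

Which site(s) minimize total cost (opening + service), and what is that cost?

For any fixed open set, each restaurant goes to its cheapest open site; total = fixed + service.
{West, Central}: Ashby→West 44, Quay→West 27, York→West 184, Largo→Central 48, Farrow→West 108, Tring→Central 36. Service 447; fixed 109; total 556.
{South, West}: Ashby→West 44, Quay→West 27, York→South 115, Largo→South 108, Farrow→West 108, Tring→South 40. Service 442; fixed 172; total 614.
{South, West, Central}: Ashby→West 44, Quay→West 27, York→South 115, Largo→Central 48, Farrow→West 108, Tring→Central 36. Service 378; fixed 237; total 615.
{North, South, East, West, Central}: service 362 + fixed 593 = 955
No other subset beats 556.

Open West and Central; minimum total cost 556.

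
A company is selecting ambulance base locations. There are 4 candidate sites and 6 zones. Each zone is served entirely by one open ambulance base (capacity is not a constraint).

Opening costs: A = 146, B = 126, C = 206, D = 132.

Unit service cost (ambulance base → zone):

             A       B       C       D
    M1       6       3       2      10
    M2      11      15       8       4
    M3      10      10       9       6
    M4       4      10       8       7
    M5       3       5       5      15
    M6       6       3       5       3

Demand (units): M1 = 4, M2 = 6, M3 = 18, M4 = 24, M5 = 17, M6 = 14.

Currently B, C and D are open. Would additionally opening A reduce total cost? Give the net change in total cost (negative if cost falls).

No — net change +40 (cost rises by 40).

Current service cost with {B, C, D}: 435.
Adding A: each zone re-picks its cheapest; new service cost 329, saving 106.
Extra fixed cost: 146. Net change = 146 − 106 = 40.
(Totals: 899 → 939.)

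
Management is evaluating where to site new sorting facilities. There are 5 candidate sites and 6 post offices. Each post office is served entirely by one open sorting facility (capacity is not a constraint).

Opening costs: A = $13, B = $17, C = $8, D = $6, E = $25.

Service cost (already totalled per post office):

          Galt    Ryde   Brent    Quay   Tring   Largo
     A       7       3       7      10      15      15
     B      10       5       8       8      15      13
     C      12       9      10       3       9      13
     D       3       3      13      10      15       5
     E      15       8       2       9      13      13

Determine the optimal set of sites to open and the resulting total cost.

Open C and D; minimum total cost 47.

For any fixed open set, each post office goes to its cheapest open site; total = fixed + service.
{C, D}: Galt→D 3, Ryde→D 3, Brent→C 10, Quay→C 3, Tring→C 9, Largo→D 5. Service 33; fixed 14; total 47.
{D}: service 49 + fixed 6 = 55
{A, C, D}: service 30 + fixed 27 = 57
{A, B, C, D, E}: service 25 + fixed 69 = 94
No other subset beats 47.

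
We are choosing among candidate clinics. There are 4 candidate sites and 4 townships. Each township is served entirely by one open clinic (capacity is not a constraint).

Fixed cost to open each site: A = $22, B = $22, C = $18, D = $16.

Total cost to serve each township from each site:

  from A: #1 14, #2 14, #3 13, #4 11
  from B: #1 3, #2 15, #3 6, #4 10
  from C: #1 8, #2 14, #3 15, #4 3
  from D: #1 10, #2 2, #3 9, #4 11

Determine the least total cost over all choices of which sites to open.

For any fixed open set, each township goes to its cheapest open site; total = fixed + service.
{D}: #1→D 10, #2→D 2, #3→D 9, #4→D 11. Service 32; fixed 16; total 48.
{B}: service 34 + fixed 22 = 56
{C, D}: service 22 + fixed 34 = 56
{A, B, C, D}: #1→B 3, #2→D 2, #3→B 6, #4→C 3. Service 14; fixed 78; total 92.
No other subset beats 48.

Minimum total cost: 48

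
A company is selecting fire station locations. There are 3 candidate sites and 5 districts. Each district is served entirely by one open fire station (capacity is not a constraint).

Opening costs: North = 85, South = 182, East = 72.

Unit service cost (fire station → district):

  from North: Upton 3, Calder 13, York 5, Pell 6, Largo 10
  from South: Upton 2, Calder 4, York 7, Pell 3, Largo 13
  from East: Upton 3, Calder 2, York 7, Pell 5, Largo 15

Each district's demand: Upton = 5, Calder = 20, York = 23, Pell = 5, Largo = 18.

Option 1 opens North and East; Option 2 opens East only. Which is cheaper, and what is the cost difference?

Option 1: {North, East}: Upton→North 3·5=15, Calder→East 2·20=40, York→North 5·23=115, Pell→East 5·5=25, Largo→North 10·18=180. Service 375; fixed 157; total 532.
Option 2: {East}: Upton→East 3·5=15, Calder→East 2·20=40, York→East 7·23=161, Pell→East 5·5=25, Largo→East 15·18=270. Service 511; fixed 72; total 583.
Difference: |532 − 583| = 51.

Option 1 is cheaper by 51.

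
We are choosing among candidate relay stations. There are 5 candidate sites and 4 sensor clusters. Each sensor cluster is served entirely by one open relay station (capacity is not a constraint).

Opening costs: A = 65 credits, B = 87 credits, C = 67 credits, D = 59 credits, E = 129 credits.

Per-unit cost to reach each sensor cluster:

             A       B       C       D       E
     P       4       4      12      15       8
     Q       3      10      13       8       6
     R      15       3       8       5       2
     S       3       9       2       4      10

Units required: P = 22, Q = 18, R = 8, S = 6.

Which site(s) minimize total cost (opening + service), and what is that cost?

Open A and D; minimum total cost 324.

For any fixed open set, each sensor cluster goes to its cheapest open site; total = fixed + service.
{A, D}: P→A 4·22=88, Q→A 3·18=54, R→D 5·8=40, S→A 3·6=18. Service 200; fixed 124; total 324.
{A, B}: P→A 4·22=88, Q→A 3·18=54, R→B 3·8=24, S→A 3·6=18. Service 184; fixed 152; total 336.
{A}: service 280 + fixed 65 = 345
{A, B, C, D, E}: P→A 4·22=88, Q→A 3·18=54, R→E 2·8=16, S→C 2·6=12. Service 170; fixed 407; total 577.
No other subset beats 324.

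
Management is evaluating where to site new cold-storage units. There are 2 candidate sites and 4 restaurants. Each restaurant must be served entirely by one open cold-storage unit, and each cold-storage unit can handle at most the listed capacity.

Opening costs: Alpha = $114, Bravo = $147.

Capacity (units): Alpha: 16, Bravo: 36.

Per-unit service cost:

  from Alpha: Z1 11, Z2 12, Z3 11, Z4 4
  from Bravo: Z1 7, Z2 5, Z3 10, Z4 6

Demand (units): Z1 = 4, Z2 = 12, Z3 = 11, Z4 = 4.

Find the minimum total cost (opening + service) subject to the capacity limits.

Open {Bravo}: Z1→Bravo 7·4=28, Z2→Bravo 5·12=60, Z3→Bravo 10·11=110, Z4→Bravo 6·4=24.
Loads: Bravo carries 31/36. Service 222; fixed 147; total 369.
Next best feasible plan costs 475.

Minimum total cost: 369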